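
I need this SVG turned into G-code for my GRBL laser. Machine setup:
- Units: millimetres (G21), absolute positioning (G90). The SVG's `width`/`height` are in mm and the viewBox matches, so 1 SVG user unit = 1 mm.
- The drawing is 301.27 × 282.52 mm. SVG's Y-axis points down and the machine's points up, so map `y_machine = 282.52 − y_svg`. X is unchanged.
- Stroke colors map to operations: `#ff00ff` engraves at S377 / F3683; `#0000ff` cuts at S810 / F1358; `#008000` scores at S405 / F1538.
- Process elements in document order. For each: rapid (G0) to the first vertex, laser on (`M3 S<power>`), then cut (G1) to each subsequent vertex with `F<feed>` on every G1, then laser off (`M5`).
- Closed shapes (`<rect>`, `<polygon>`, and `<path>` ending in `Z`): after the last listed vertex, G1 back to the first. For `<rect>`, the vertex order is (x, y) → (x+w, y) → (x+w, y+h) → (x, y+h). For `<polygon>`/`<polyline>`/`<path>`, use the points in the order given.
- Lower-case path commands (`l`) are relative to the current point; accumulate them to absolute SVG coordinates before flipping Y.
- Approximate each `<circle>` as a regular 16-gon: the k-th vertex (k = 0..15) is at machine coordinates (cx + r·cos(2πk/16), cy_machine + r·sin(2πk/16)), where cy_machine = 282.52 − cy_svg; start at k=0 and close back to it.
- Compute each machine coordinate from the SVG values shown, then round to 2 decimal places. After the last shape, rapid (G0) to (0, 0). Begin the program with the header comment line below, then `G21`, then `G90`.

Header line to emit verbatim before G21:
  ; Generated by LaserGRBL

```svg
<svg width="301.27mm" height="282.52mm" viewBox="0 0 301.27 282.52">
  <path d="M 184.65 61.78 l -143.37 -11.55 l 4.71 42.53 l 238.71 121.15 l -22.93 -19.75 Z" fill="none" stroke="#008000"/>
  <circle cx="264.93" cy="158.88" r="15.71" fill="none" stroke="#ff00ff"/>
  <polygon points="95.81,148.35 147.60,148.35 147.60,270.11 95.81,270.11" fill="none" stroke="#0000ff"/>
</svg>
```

; Generated by LaserGRBL
G21
G90
G0 X184.65 Y220.74
M3 S405
G1 X41.28 Y232.29 F1538
G1 X45.99 Y189.76 F1538
G1 X284.70 Y68.61 F1538
G1 X261.77 Y88.36 F1538
G1 X184.65 Y220.74 F1538
M5
G0 X280.64 Y123.64
M3 S377
G1 X279.44 Y129.65 F3683
G1 X276.04 Y134.75 F3683
G1 X270.94 Y138.15 F3683
G1 X264.93 Y139.35 F3683
G1 X258.92 Y138.15 F3683
G1 X253.82 Y134.75 F3683
G1 X250.42 Y129.65 F3683
G1 X249.22 Y123.64 F3683
G1 X250.42 Y117.63 F3683
G1 X253.82 Y112.53 F3683
G1 X258.92 Y109.13 F3683
G1 X264.93 Y107.93 F3683
G1 X270.94 Y109.13 F3683
G1 X276.04 Y112.53 F3683
G1 X279.44 Y117.63 F3683
G1 X280.64 Y123.64 F3683
M5
G0 X95.81 Y134.17
M3 S810
G1 X147.60 Y134.17 F1358
G1 X147.60 Y12.41 F1358
G1 X95.81 Y12.41 F1358
G1 X95.81 Y134.17 F1358
M5
G0 X0.00 Y0.00

1 u = 1 mm; y_m = 282.52 − y.

[1] `<path>` closed polygon, #008000→score S405 F1538: (184.65,220.74) → (41.28,232.29) → (45.99,189.76) → (284.70,68.61) → (261.77,88.36) → (184.65,220.74) (closed)

[2] `<circle>` circle, #ff00ff→engrave S377 F3683: (280.64,123.64) → (279.44,129.65) → (276.04,134.75) → (270.94,138.15) → (264.93,139.35) → (258.92,138.15) → (253.82,134.75) → (250.42,129.65) → (249.22,123.64) → (250.42,117.63) → (253.82,112.53) → (258.92,109.13) → (264.93,107.93) → (270.94,109.13) → (276.04,112.53) → (279.44,117.63) → (280.64,123.64) (closed)

[3] `<polygon>` rectangle, #0000ff→cut S810 F1358: (95.81,134.17) → (147.60,134.17) → (147.60,12.41) → (95.81,12.41) → (95.81,134.17) (closed)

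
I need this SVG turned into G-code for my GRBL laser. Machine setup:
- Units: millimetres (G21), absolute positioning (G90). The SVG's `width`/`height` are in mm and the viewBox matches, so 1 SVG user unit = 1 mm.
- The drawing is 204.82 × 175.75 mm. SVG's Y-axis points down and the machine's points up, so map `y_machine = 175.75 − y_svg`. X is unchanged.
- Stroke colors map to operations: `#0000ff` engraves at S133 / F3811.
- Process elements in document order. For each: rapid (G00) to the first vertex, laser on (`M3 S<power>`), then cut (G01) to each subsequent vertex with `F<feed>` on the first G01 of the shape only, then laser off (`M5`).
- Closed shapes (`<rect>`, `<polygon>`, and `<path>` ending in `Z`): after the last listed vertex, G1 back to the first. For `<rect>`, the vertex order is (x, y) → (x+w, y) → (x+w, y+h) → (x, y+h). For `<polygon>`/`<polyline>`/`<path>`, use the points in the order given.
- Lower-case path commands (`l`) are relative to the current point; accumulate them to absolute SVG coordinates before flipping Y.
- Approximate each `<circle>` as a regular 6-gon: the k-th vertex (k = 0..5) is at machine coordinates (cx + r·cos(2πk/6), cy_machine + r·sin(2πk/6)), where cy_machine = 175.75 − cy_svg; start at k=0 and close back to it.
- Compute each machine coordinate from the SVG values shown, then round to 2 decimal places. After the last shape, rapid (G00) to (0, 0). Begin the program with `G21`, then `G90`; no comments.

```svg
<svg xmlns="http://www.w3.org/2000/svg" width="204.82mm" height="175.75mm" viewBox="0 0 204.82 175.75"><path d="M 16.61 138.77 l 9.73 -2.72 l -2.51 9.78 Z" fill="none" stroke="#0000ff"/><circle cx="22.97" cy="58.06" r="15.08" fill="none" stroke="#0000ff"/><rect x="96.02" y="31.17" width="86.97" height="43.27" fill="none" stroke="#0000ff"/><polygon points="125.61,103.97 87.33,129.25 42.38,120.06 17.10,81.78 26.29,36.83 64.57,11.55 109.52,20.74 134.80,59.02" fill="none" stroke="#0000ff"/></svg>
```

G21
G90
G00 X16.61 Y36.98
M3 S133
G01 X26.34 Y39.70 F3811
G01 X23.83 Y29.92
G01 X16.61 Y36.98
M5
G00 X38.05 Y117.69
M3 S133
G01 X30.51 Y130.75 F3811
G01 X15.43 Y130.75
G01 X7.89 Y117.69
G01 X15.43 Y104.63
G01 X30.51 Y104.63
G01 X38.05 Y117.69
M5
G00 X96.02 Y144.58
M3 S133
G01 X182.99 Y144.58 F3811
G01 X182.99 Y101.31
G01 X96.02 Y101.31
G01 X96.02 Y144.58
M5
G00 X125.61 Y71.78
M3 S133
G01 X87.33 Y46.50 F3811
G01 X42.38 Y55.69
G01 X17.10 Y93.97
G01 X26.29 Y138.92
G01 X64.57 Y164.20
G01 X109.52 Y155.01
G01 X134.80 Y116.73
G01 X125.61 Y71.78
M5
G00 X0.00 Y0.00

viewBox `0 0 204.82 175.75` with mm width/height → 1 unit = 1 mm. Flip: y_m = 175.75 − y_svg.

**Shape 1** — `<path>` regular polygon, stroke `#0000ff` → engrave (S133, F3811). Machine vertices: (16.61,36.98) → (26.34,39.70) → (23.83,29.92) → (16.61,36.98). Closed: final G1 returns to the first vertex.

**Shape 2** — `<circle>` circle, stroke `#0000ff` → engrave (S133, F3811). Machine vertices: (38.05,117.69) → (30.51,130.75) → (15.43,130.75) → (7.89,117.69) → (15.43,104.63) → (30.51,104.63) → (38.05,117.69). Closed: final G1 returns to the first vertex.

**Shape 3** — `<rect>` rectangle, stroke `#0000ff` → engrave (S133, F3811). Machine vertices: (96.02,144.58) → (182.99,144.58) → (182.99,101.31) → (96.02,101.31) → (96.02,144.58). Closed: final G1 returns to the first vertex.

**Shape 4** — `<polygon>` regular polygon, stroke `#0000ff` → engrave (S133, F3811). Machine vertices: (125.61,71.78) → (87.33,46.50) → (42.38,55.69) → (17.10,93.97) → (26.29,138.92) → (64.57,164.20) → (109.52,155.01) → (134.80,116.73) → (125.61,71.78). Closed: final G1 returns to the first vertex.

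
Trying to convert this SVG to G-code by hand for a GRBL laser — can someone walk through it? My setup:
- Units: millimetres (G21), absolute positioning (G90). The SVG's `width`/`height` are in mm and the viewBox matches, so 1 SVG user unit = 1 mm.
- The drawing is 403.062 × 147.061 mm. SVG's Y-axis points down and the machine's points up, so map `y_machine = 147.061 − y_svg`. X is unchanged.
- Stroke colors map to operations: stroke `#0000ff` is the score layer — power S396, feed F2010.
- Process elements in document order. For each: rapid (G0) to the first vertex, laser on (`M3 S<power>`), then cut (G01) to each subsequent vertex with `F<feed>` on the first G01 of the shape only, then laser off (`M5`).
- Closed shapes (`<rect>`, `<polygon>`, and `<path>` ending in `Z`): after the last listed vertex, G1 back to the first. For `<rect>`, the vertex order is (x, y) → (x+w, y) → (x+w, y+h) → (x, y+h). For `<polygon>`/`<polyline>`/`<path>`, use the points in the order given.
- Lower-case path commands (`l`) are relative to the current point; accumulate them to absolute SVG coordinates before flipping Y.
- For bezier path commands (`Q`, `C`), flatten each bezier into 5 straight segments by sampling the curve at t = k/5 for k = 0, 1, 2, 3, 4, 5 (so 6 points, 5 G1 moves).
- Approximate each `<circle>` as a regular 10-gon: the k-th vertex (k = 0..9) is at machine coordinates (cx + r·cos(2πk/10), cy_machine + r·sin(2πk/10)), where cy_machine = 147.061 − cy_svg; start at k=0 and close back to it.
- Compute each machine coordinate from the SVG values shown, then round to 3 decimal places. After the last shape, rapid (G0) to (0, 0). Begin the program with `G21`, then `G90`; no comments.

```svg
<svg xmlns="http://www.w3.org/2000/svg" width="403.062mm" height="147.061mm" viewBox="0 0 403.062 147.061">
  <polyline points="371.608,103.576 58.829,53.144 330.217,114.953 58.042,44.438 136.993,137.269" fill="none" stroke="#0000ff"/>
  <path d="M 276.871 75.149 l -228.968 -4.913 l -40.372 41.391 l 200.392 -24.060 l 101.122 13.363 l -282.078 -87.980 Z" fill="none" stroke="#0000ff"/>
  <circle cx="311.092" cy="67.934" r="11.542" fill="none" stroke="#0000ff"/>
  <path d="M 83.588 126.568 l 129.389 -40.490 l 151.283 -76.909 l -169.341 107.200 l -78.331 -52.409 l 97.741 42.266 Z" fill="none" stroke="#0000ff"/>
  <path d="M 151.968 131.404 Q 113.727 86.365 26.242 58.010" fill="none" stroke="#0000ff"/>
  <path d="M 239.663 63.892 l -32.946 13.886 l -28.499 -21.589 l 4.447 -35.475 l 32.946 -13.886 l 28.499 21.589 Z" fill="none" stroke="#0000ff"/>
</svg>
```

1 u = 1 mm; y_m = 147.061 − y.

[1] `<polyline>` open polyline, #0000ff→score S396 F2010: (371.608,43.485) → (58.829,93.917) → (330.217,32.108) → (58.042,102.623) → (136.993,9.792)

[2] `<path>` closed polygon, #0000ff→score S396 F2010: (276.871,71.912) → (47.903,76.825) → (7.531,35.434) → (207.923,59.494) → (309.045,46.131) → (26.967,134.111) → (276.871,71.912) (closed)

[3] `<circle>` circle, #0000ff→score S396 F2010: (322.634,79.127) → (320.430,85.911) → (314.659,90.104) → (307.525,90.104) → (301.754,85.911) → (299.550,79.127) → (301.754,72.343) → (307.525,68.150) → (314.659,68.150) → (320.430,72.343) → (322.634,79.127) (closed)

[4] `<path>` closed polygon, #0000ff→score S396 F2010: (83.588,20.493) → (212.977,60.983) → (364.260,137.892) → (194.919,30.692) → (116.588,83.101) → (214.329,40.835) → (83.588,20.493) (closed)

[5] `<path>` quadratic bezier, #0000ff→score S396 F2010: (151.968,15.657) → (134.702,33.005) → (113.496,49.019) → (88.351,63.698) → (59.266,77.042) → (26.242,89.051)

[6] `<path>` regular polygon, #0000ff→score S396 F2010: (239.663,83.169) → (206.717,69.283) → (178.218,90.872) → (182.665,126.347) → (215.611,140.233) → (244.110,118.644) → (239.663,83.169) (closed)

G21
G90
G0 X371.608 Y43.485
M3 S396
G01 X58.829 Y93.917 F2010
G01 X330.217 Y32.108
G01 X58.042 Y102.623
G01 X136.993 Y9.792
M5
G0 X276.871 Y71.912
M3 S396
G01 X47.903 Y76.825 F2010
G01 X7.531 Y35.434
G01 X207.923 Y59.494
G01 X309.045 Y46.131
G01 X26.967 Y134.111
G01 X276.871 Y71.912
M5
G0 X322.634 Y79.127
M3 S396
G01 X320.430 Y85.911 F2010
G01 X314.659 Y90.104
G01 X307.525 Y90.104
G01 X301.754 Y85.911
G01 X299.550 Y79.127
G01 X301.754 Y72.343
G01 X307.525 Y68.150
G01 X314.659 Y68.150
G01 X320.430 Y72.343
G01 X322.634 Y79.127
M5
G0 X83.588 Y20.493
M3 S396
G01 X212.977 Y60.983 F2010
G01 X364.260 Y137.892
G01 X194.919 Y30.692
G01 X116.588 Y83.101
G01 X214.329 Y40.835
G01 X83.588 Y20.493
M5
G0 X151.968 Y15.657
M3 S396
G01 X134.702 Y33.005 F2010
G01 X113.496 Y49.019
G01 X88.351 Y63.698
G01 X59.266 Y77.042
G01 X26.242 Y89.051
M5
G0 X239.663 Y83.169
M3 S396
G01 X206.717 Y69.283 F2010
G01 X178.218 Y90.872
G01 X182.665 Y126.347
G01 X215.611 Y140.233
G01 X244.110 Y118.644
G01 X239.663 Y83.169
M5
G0 X0.000 Y0.000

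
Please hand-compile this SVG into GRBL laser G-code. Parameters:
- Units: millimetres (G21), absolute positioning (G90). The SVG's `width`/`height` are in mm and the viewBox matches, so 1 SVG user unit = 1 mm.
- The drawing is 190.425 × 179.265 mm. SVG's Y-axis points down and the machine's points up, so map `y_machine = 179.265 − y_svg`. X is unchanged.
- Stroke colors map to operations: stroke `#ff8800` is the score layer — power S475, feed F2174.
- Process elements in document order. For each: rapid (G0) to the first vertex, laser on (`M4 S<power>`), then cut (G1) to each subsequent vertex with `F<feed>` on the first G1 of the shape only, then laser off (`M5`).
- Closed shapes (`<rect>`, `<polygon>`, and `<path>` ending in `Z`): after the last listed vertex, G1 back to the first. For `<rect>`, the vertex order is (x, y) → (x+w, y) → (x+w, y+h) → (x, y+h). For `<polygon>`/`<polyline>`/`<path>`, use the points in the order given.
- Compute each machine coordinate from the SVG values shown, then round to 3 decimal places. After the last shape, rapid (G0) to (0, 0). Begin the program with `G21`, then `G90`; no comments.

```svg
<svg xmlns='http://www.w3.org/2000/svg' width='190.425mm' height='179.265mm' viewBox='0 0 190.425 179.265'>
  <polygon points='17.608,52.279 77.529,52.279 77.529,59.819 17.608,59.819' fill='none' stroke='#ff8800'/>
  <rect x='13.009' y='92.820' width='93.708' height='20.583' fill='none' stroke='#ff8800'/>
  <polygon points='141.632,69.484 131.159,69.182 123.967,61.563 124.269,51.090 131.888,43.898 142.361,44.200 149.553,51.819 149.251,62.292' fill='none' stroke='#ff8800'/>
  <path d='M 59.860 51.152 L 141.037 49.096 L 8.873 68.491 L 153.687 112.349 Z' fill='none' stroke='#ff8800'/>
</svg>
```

G21
G90
G0 X17.608 Y126.986
M4 S475
G1 X77.529 Y126.986 F2174
G1 X77.529 Y119.446
G1 X17.608 Y119.446
G1 X17.608 Y126.986
M5
G0 X13.009 Y86.445
M4 S475
G1 X106.717 Y86.445 F2174
G1 X106.717 Y65.862
G1 X13.009 Y65.862
G1 X13.009 Y86.445
M5
G0 X141.632 Y109.781
M4 S475
G1 X131.159 Y110.083 F2174
G1 X123.967 Y117.702
G1 X124.269 Y128.175
G1 X131.888 Y135.367
G1 X142.361 Y135.065
G1 X149.553 Y127.446
G1 X149.251 Y116.973
G1 X141.632 Y109.781
M5
G0 X59.860 Y128.113
M4 S475
G1 X141.037 Y130.169 F2174
G1 X8.873 Y110.774
G1 X153.687 Y66.916
G1 X59.860 Y128.113
M5
G0 X0.000 Y0.000

1 u = 1 mm; y_m = 179.265 − y.

[1] `<polygon>` rectangle, #ff8800→score S475 F2174: (17.608,126.986) → (77.529,126.986) → (77.529,119.446) → (17.608,119.446) → (17.608,126.986) (closed)

[2] `<rect>` rectangle, #ff8800→score S475 F2174: (13.009,86.445) → (106.717,86.445) → (106.717,65.862) → (13.009,65.862) → (13.009,86.445) (closed)

[3] `<polygon>` regular polygon, #ff8800→score S475 F2174: (141.632,109.781) → (131.159,110.083) → (123.967,117.702) → (124.269,128.175) → (131.888,135.367) → (142.361,135.065) → (149.553,127.446) → (149.251,116.973) → (141.632,109.781) (closed)

[4] `<path>` closed polygon, #ff8800→score S475 F2174: (59.860,128.113) → (141.037,130.169) → (8.873,110.774) → (153.687,66.916) → (59.860,128.113) (closed)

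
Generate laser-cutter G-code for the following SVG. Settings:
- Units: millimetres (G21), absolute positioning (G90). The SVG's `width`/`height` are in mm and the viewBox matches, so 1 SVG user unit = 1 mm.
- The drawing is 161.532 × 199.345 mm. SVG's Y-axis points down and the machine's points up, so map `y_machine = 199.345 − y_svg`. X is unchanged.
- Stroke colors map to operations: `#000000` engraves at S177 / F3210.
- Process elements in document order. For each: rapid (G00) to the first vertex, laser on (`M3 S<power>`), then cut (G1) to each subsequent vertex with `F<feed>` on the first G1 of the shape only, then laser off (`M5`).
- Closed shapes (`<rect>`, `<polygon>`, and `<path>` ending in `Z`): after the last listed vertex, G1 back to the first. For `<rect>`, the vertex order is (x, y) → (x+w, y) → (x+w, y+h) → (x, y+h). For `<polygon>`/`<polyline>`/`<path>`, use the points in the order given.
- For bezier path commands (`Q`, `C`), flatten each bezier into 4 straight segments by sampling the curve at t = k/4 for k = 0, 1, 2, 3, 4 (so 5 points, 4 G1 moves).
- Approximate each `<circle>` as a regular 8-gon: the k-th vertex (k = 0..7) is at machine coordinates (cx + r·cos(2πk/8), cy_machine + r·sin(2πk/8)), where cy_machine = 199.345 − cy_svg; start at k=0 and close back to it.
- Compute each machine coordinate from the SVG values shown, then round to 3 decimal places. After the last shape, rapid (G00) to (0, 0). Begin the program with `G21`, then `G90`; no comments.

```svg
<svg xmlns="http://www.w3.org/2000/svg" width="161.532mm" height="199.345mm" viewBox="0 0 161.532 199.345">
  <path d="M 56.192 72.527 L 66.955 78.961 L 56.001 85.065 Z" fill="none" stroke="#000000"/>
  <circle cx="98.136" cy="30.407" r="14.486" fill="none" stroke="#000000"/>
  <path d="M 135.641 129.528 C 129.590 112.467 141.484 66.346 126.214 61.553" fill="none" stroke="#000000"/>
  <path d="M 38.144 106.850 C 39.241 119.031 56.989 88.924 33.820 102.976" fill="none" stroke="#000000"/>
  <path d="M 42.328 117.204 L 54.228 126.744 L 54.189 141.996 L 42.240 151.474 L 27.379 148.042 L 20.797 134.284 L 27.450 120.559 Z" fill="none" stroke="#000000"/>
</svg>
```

Since the viewBox matches the mm dimensions, user units are millimetres directly. The only transform is the Y-flip y_m = 199.345 − y_svg.

Shape 1 is a regular polygon drawn with `<path>`. Its stroke #000000 means engrave at S177, F3210. After flipping Y the toolpath is (56.192,126.818) → (66.955,120.384) → (56.001,114.280) → (56.192,126.818), returning to the start.

Shape 2 is a circle drawn with `<circle>`. Its stroke #000000 means engrave at S177, F3210. After flipping Y the toolpath is (112.622,168.938) → (108.379,179.181) → (98.136,183.424) → (87.893,179.181) → (83.650,168.938) → (87.893,158.695) → (98.136,154.452) → (108.379,158.695) → (112.622,168.938), returning to the start.

Shape 3 is a cubic bezier drawn with `<path>`. Its stroke #000000 means engrave at S177, F3210. After flipping Y the toolpath is (135.641,69.817) → (133.763,86.962) → (134.385,108.405) → (133.278,127.548) → (126.214,137.792).

Shape 4 is a cubic bezier drawn with `<path>`. Its stroke #000000 means engrave at S177, F3210. After flipping Y the toolpath is (38.144,92.495) → (41.189,89.938) → (45.082,95.134) → (44.424,99.979) → (33.820,96.369).

Shape 5 is a regular polygon drawn with `<path>`. Its stroke #000000 means engrave at S177, F3210. After flipping Y the toolpath is (42.328,82.141) → (54.228,72.601) → (54.189,57.349) → (42.240,47.871) → (27.379,51.303) → (20.797,65.061) → (27.450,78.786) → (42.328,82.141), returning to the start.

G21
G90
G00 X56.192 Y126.818
M3 S177
G1 X66.955 Y120.384 F3210
G1 X56.001 Y114.280
G1 X56.192 Y126.818
M5
G00 X112.622 Y168.938
M3 S177
G1 X108.379 Y179.181 F3210
G1 X98.136 Y183.424
G1 X87.893 Y179.181
G1 X83.650 Y168.938
G1 X87.893 Y158.695
G1 X98.136 Y154.452
G1 X108.379 Y158.695
G1 X112.622 Y168.938
M5
G00 X135.641 Y69.817
M3 S177
G1 X133.763 Y86.962 F3210
G1 X134.385 Y108.405
G1 X133.278 Y127.548
G1 X126.214 Y137.792
M5
G00 X38.144 Y92.495
M3 S177
G1 X41.189 Y89.938 F3210
G1 X45.082 Y95.134
G1 X44.424 Y99.979
G1 X33.820 Y96.369
M5
G00 X42.328 Y82.141
M3 S177
G1 X54.228 Y72.601 F3210
G1 X54.189 Y57.349
G1 X42.240 Y47.871
G1 X27.379 Y51.303
G1 X20.797 Y65.061
G1 X27.450 Y78.786
G1 X42.328 Y82.141
M5
G00 X0.000 Y0.000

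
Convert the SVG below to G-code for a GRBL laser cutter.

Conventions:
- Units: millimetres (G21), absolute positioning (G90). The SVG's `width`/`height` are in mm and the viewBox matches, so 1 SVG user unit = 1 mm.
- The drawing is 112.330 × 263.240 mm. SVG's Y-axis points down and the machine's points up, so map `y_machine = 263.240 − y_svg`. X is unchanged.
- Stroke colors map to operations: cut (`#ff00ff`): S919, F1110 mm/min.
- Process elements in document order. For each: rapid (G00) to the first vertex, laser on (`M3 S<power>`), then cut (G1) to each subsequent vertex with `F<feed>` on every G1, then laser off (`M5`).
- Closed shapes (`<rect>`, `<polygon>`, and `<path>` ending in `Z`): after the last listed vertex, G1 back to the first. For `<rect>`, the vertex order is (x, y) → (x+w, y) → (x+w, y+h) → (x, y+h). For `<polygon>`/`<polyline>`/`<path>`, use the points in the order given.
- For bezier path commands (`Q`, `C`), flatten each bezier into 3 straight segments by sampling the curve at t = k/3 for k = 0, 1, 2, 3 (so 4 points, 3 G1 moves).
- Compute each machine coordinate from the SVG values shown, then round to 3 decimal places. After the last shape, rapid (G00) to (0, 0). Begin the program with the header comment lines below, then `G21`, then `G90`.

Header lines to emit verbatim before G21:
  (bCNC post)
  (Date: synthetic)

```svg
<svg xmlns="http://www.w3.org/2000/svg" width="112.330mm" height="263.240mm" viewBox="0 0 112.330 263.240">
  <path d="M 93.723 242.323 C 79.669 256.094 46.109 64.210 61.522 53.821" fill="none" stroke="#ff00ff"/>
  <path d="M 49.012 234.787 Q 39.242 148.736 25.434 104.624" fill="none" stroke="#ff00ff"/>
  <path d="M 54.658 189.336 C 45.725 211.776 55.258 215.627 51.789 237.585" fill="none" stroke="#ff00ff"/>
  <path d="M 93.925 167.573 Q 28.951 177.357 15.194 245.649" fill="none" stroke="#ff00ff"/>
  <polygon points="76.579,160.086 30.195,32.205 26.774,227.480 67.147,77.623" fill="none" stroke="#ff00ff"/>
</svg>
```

viewBox `0 0 112.330 263.240` with mm width/height → 1 unit = 1 mm. Flip: y_m = 263.240 − y_svg.

**Shape 1** — `<path>` cubic bezier, stroke `#ff00ff` → cut (S919, F1110). Control points (SVG): P0=(93.723,242.323), P1=(79.669,256.094), P2=(46.109,64.210), P3=(61.522,53.821); sampled at t=k/3. Machine vertices: (93.723,20.917) → (75.703,61.359) → (59.897,152.871) → (61.522,209.419). Open path.

**Shape 2** — `<path>` quadratic bezier, stroke `#ff00ff` → cut (S919, F1110). Control points (SVG): P0=(49.012,234.787), P1=(39.242,148.736), P2=(25.434,104.624); sampled at t=k/3. Machine vertices: (49.012,28.453) → (42.050,81.160) → (34.191,124.548) → (25.434,158.616). Open path.

**Shape 3** — `<path>` cubic bezier, stroke `#ff00ff` → cut (S919, F1110). Control points (SVG): P0=(54.658,189.336), P1=(45.725,211.776), P2=(55.258,215.627), P3=(51.789,237.585); sampled at t=k/3. Machine vertices: (54.658,73.904) → (50.715,56.301) → (52.089,42.936) → (51.789,25.655). Open path.

**Shape 4** — `<path>` quadratic bezier, stroke `#ff00ff` → cut (S919, F1110). Control points (SVG): P0=(93.925,167.573), P1=(28.951,177.357), P2=(15.194,245.649); sampled at t=k/3. Machine vertices: (93.925,95.667) → (56.300,82.643) → (30.056,56.618) → (15.194,17.591). Open path.

**Shape 5** — `<polygon>` closed polygon, stroke `#ff00ff` → cut (S919, F1110). Machine vertices: (76.579,103.154) → (30.195,231.035) → (26.774,35.760) → (67.147,185.617) → (76.579,103.154). Closed: final G1 returns to the first vertex.

(bCNC post)
(Date: synthetic)
G21
G90
G00 X93.723 Y20.917
M3 S919
G1 X75.703 Y61.359 F1110
G1 X59.897 Y152.871 F1110
G1 X61.522 Y209.419 F1110
M5
G00 X49.012 Y28.453
M3 S919
G1 X42.050 Y81.160 F1110
G1 X34.191 Y124.548 F1110
G1 X25.434 Y158.616 F1110
M5
G00 X54.658 Y73.904
M3 S919
G1 X50.715 Y56.301 F1110
G1 X52.089 Y42.936 F1110
G1 X51.789 Y25.655 F1110
M5
G00 X93.925 Y95.667
M3 S919
G1 X56.300 Y82.643 F1110
G1 X30.056 Y56.618 F1110
G1 X15.194 Y17.591 F1110
M5
G00 X76.579 Y103.154
M3 S919
G1 X30.195 Y231.035 F1110
G1 X26.774 Y35.760 F1110
G1 X67.147 Y185.617 F1110
G1 X76.579 Y103.154 F1110
M5
G00 X0.000 Y0.000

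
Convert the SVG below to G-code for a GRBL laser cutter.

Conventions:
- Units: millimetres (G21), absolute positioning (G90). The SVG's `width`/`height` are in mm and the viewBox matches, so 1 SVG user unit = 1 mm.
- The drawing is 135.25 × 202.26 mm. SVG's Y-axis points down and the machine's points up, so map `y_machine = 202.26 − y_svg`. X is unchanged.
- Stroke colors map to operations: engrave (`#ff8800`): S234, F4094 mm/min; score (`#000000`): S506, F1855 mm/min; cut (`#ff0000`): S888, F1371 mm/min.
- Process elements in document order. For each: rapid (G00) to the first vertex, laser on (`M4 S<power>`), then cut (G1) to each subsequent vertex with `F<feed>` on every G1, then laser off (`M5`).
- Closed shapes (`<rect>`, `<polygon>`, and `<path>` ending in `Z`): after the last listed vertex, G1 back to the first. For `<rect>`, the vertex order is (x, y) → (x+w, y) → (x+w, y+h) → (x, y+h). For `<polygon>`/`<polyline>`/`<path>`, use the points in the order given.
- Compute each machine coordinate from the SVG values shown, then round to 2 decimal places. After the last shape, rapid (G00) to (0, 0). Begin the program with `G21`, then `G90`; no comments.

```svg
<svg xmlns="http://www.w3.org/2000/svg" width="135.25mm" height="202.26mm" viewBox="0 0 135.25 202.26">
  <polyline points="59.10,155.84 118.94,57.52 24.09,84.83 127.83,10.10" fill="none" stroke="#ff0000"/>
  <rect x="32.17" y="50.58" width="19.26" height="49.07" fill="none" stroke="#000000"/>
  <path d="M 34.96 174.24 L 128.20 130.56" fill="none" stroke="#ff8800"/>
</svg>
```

Since the viewBox matches the mm dimensions, user units are millimetres directly. The only transform is the Y-flip y_m = 202.26 − y_svg.

Shape 1 is a open polyline drawn with `<polyline>`. Its stroke #ff0000 means cut at S888, F1371. After flipping Y the toolpath is (59.10,46.42) → (118.94,144.74) → (24.09,117.43) → (127.83,192.16).

Shape 2 is a rectangle drawn with `<rect>`. Its stroke #000000 means score at S506, F1855. After flipping Y the toolpath is (32.17,151.68) → (51.43,151.68) → (51.43,102.61) → (32.17,102.61) → (32.17,151.68), returning to the start.

Shape 3 is a line segment drawn with `<path>`. Its stroke #ff8800 means engrave at S234, F4094. After flipping Y the toolpath is (34.96,28.02) → (128.20,71.70).

G21
G90
G00 X59.10 Y46.42
M4 S888
G1 X118.94 Y144.74 F1371
G1 X24.09 Y117.43 F1371
G1 X127.83 Y192.16 F1371
M5
G00 X32.17 Y151.68
M4 S506
G1 X51.43 Y151.68 F1855
G1 X51.43 Y102.61 F1855
G1 X32.17 Y102.61 F1855
G1 X32.17 Y151.68 F1855
M5
G00 X34.96 Y28.02
M4 S234
G1 X128.20 Y71.70 F4094
M5
G00 X0.00 Y0.00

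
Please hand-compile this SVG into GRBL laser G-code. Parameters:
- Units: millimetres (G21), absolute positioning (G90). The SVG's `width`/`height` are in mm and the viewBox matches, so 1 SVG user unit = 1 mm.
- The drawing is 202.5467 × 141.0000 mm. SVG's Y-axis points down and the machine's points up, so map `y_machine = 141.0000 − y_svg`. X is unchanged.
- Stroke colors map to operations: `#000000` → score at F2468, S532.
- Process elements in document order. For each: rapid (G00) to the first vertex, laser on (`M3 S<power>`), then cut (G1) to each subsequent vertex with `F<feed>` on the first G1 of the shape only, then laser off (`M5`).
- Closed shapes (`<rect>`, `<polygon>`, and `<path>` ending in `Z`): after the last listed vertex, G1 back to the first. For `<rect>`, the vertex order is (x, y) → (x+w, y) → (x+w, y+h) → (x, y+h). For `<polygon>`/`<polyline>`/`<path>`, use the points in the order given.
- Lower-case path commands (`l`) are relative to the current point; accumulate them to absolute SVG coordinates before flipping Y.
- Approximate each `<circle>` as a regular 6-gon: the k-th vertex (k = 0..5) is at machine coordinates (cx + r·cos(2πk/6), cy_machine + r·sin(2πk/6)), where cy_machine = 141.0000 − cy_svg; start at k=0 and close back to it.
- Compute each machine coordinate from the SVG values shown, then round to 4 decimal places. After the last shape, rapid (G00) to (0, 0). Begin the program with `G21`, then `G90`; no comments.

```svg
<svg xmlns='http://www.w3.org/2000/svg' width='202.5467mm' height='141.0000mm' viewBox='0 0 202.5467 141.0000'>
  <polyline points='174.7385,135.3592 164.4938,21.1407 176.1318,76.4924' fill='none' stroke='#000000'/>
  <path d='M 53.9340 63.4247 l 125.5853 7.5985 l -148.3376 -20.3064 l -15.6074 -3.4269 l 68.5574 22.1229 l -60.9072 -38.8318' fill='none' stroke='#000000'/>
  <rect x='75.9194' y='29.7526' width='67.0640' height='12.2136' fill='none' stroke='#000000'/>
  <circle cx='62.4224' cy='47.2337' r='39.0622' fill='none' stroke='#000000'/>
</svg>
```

viewBox `0 0 202.5467 141.0000` with mm width/height → 1 unit = 1 mm. Flip: y_m = 141.0000 − y_svg.

**Shape 1** — `<polyline>` open polyline, stroke `#000000` → score (S532, F2468). Machine vertices: (174.7385,5.6408) → (164.4938,119.8593) → (176.1318,64.5076). Open path.

**Shape 2** — `<path>` open polyline, stroke `#000000` → score (S532, F2468). Machine vertices: (53.9340,77.5753) → (179.5193,69.9768) → (31.1817,90.2832) → (15.5743,93.7101) → (84.1317,71.5872) → (23.2245,110.4190). Open path.

**Shape 3** — `<rect>` rectangle, stroke `#000000` → score (S532, F2468). Machine vertices: (75.9194,111.2474) → (142.9834,111.2474) → (142.9834,99.0338) → (75.9194,99.0338) → (75.9194,111.2474). Closed: final G1 returns to the first vertex.

**Shape 4** — `<circle>` circle, stroke `#000000` → score (S532, F2468). Machine vertices: (101.4846,93.7663) → (81.9535,127.5952) → (42.8913,127.5952) → (23.3602,93.7663) → (42.8913,59.9374) → (81.9535,59.9374) → (101.4846,93.7663). Closed: final G1 returns to the first vertex.

G21
G90
G00 X174.7385 Y5.6408
M3 S532
G1 X164.4938 Y119.8593 F2468
G1 X176.1318 Y64.5076
M5
G00 X53.9340 Y77.5753
M3 S532
G1 X179.5193 Y69.9768 F2468
G1 X31.1817 Y90.2832
G1 X15.5743 Y93.7101
G1 X84.1317 Y71.5872
G1 X23.2245 Y110.4190
M5
G00 X75.9194 Y111.2474
M3 S532
G1 X142.9834 Y111.2474 F2468
G1 X142.9834 Y99.0338
G1 X75.9194 Y99.0338
G1 X75.9194 Y111.2474
M5
G00 X101.4846 Y93.7663
M3 S532
G1 X81.9535 Y127.5952 F2468
G1 X42.8913 Y127.5952
G1 X23.3602 Y93.7663
G1 X42.8913 Y59.9374
G1 X81.9535 Y59.9374
G1 X101.4846 Y93.7663
M5
G00 X0.0000 Y0.0000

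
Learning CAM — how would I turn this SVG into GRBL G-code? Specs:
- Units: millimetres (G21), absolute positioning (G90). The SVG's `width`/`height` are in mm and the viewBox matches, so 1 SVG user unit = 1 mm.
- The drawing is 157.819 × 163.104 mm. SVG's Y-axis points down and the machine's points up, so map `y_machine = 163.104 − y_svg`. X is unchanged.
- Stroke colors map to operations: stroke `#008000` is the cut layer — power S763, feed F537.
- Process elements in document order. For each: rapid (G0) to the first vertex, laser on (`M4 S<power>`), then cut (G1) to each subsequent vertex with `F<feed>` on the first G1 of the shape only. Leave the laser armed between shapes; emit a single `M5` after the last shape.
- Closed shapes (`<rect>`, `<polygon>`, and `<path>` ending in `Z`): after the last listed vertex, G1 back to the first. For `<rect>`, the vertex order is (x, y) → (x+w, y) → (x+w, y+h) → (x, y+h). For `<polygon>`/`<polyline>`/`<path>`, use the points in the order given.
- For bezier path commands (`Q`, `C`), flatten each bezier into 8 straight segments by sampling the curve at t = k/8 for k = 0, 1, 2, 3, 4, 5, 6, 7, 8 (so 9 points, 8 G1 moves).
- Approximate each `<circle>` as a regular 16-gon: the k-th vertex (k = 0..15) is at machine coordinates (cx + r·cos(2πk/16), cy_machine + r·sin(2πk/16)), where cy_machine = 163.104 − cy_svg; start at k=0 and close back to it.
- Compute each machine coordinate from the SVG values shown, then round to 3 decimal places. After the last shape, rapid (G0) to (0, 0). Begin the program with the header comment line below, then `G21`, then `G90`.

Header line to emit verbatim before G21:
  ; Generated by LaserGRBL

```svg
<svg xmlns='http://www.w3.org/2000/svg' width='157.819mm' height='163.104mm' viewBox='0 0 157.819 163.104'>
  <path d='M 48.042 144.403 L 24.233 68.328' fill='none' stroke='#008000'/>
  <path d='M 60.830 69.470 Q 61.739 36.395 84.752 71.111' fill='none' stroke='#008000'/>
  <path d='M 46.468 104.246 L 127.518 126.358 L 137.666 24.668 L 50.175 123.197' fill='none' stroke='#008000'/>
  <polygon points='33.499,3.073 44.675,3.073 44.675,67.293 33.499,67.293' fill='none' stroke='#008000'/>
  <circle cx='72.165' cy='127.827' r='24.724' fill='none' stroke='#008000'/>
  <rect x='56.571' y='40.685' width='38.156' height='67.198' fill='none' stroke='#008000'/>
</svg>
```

Since the viewBox matches the mm dimensions, user units are millimetres directly. The only transform is the Y-flip y_m = 163.104 − y_svg.

Shape 1 is a line segment drawn with `<path>`. Its stroke #008000 means cut at S763, F537. After flipping Y the toolpath is (48.042,18.701) → (24.233,94.776).

Shape 2 is a quadratic bezier drawn with `<path>`. Its stroke #008000 means cut at S763, F537. After flipping Y the toolpath is (60.830,93.634) → (61.403,100.844) → (62.666,105.935) → (64.620,108.907) → (67.265,109.761) → (70.601,108.497) → (74.627,105.114) → (79.344,99.613) → (84.752,91.993).

Shape 3 is a open polyline drawn with `<path>`. Its stroke #008000 means cut at S763, F537. After flipping Y the toolpath is (46.468,58.858) → (127.518,36.746) → (137.666,138.436) → (50.175,39.907).

Shape 4 is a rectangle drawn with `<polygon>`. Its stroke #008000 means cut at S763, F537. After flipping Y the toolpath is (33.499,160.031) → (44.675,160.031) → (44.675,95.811) → (33.499,95.811) → (33.499,160.031), returning to the start.

Shape 5 is a circle drawn with `<circle>`. Its stroke #008000 means cut at S763, F537. After flipping Y the toolpath is (96.889,35.277) → (95.007,44.738) → (89.648,52.760) → (81.626,58.119) → (72.165,60.001) → (62.704,58.119) → (54.682,52.760) → (49.323,44.738) → (47.441,35.277) → (49.323,25.816) → (54.682,17.794) → (62.704,12.435) → (72.165,10.553) → (81.626,12.435) → (89.648,17.794) → (95.007,25.816) → (96.889,35.277), returning to the start.

Shape 6 is a rectangle drawn with `<rect>`. Its stroke #008000 means cut at S763, F537. After flipping Y the toolpath is (56.571,122.419) → (94.727,122.419) → (94.727,55.221) → (56.571,55.221) → (56.571,122.419), returning to the start.

; Generated by LaserGRBL
G21
G90
G0 X48.042 Y18.701
M4 S763
G1 X24.233 Y94.776 F537
G0 X60.830 Y93.634
M4 S763
G1 X61.403 Y100.844 F537
G1 X62.666 Y105.935
G1 X64.620 Y108.907
G1 X67.265 Y109.761
G1 X70.601 Y108.497
G1 X74.627 Y105.114
G1 X79.344 Y99.613
G1 X84.752 Y91.993
G0 X46.468 Y58.858
M4 S763
G1 X127.518 Y36.746 F537
G1 X137.666 Y138.436
G1 X50.175 Y39.907
G0 X33.499 Y160.031
M4 S763
G1 X44.675 Y160.031 F537
G1 X44.675 Y95.811
G1 X33.499 Y95.811
G1 X33.499 Y160.031
G0 X96.889 Y35.277
M4 S763
G1 X95.007 Y44.738 F537
G1 X89.648 Y52.760
G1 X81.626 Y58.119
G1 X72.165 Y60.001
G1 X62.704 Y58.119
G1 X54.682 Y52.760
G1 X49.323 Y44.738
G1 X47.441 Y35.277
G1 X49.323 Y25.816
G1 X54.682 Y17.794
G1 X62.704 Y12.435
G1 X72.165 Y10.553
G1 X81.626 Y12.435
G1 X89.648 Y17.794
G1 X95.007 Y25.816
G1 X96.889 Y35.277
G0 X56.571 Y122.419
M4 S763
G1 X94.727 Y122.419 F537
G1 X94.727 Y55.221
G1 X56.571 Y55.221
G1 X56.571 Y122.419
M5
G0 X0.000 Y0.000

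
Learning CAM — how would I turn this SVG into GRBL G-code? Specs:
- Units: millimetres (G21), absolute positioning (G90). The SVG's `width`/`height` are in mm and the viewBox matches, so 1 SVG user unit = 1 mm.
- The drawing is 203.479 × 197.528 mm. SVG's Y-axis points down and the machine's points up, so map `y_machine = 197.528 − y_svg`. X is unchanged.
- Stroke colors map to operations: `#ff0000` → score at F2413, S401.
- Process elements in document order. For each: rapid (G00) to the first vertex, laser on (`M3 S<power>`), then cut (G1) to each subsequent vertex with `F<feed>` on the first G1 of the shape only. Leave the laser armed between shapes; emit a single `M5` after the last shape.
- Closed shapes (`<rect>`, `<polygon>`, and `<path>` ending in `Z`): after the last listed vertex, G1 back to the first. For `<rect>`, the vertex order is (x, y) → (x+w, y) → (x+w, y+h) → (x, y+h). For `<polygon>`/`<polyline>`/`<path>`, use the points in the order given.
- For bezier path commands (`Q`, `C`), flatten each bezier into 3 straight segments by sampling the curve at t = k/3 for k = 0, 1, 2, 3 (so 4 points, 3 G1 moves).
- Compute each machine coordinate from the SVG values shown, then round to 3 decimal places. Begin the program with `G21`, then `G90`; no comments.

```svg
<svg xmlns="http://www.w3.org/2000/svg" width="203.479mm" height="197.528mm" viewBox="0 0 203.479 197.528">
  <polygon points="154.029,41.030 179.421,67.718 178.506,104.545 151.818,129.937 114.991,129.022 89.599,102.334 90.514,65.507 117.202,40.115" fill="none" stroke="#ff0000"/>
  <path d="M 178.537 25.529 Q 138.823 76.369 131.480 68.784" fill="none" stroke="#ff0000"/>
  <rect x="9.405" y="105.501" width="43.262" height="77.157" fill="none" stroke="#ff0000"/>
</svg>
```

G21
G90
G00 X154.029 Y156.498
M3 S401
G1 X179.421 Y129.810 F2413
G1 X178.506 Y92.983
G1 X151.818 Y67.591
G1 X114.991 Y68.506
G1 X89.599 Y95.194
G1 X90.514 Y132.021
G1 X117.202 Y157.413
G1 X154.029 Y156.498
G00 X178.537 Y171.999
M3 S401
G1 X155.658 Y144.597 F2413
G1 X139.972 Y130.179
G1 X131.480 Y128.744
G00 X9.405 Y92.027
M3 S401
G1 X52.667 Y92.027 F2413
G1 X52.667 Y14.870
G1 X9.405 Y14.870
G1 X9.405 Y92.027
M5

1 u = 1 mm; y_m = 197.528 − y.

[1] `<polygon>` regular polygon, #ff0000→score S401 F2413: (154.029,156.498) → (179.421,129.810) → (178.506,92.983) → (151.818,67.591) → (114.991,68.506) → (89.599,95.194) → (90.514,132.021) → (117.202,157.413) → (154.029,156.498) (closed)

[2] `<path>` quadratic bezier, #ff0000→score S401 F2413: (178.537,171.999) → (155.658,144.597) → (139.972,130.179) → (131.480,128.744)

[3] `<rect>` rectangle, #ff0000→score S401 F2413: (9.405,92.027) → (52.667,92.027) → (52.667,14.870) → (9.405,14.870) → (9.405,92.027) (closed)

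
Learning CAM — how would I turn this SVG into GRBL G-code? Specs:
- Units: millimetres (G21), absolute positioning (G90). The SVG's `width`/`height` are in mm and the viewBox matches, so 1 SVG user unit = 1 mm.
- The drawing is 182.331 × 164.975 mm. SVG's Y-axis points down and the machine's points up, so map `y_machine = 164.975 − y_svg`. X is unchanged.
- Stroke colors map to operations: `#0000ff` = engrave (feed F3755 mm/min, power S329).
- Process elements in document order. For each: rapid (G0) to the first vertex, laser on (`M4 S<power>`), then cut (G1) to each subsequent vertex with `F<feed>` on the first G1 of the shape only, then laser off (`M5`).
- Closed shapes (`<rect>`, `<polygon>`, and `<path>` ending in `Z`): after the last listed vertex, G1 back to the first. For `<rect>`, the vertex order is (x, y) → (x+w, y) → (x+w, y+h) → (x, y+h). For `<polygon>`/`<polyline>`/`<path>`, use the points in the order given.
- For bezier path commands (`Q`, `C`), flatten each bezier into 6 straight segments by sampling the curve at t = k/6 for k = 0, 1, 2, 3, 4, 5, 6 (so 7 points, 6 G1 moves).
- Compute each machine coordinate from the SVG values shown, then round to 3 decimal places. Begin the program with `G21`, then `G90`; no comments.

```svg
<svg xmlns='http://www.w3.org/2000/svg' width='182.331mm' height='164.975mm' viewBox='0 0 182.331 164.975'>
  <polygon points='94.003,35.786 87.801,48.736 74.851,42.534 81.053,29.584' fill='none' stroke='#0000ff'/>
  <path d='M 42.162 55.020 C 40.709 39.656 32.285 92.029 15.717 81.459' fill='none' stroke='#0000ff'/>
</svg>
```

Since the viewBox matches the mm dimensions, user units are millimetres directly. The only transform is the Y-flip y_m = 164.975 − y_svg.

Shape 1 is a regular polygon drawn with `<polygon>`. Its stroke #0000ff means engrave at S329, F3755. After flipping Y the toolpath is (94.003,129.189) → (87.801,116.239) → (74.851,122.441) → (81.053,135.391) → (94.003,129.189), returning to the start.

Shape 2 is a cubic bezier drawn with `<path>`. Its stroke #0000ff means engrave at S329, F3755. After flipping Y the toolpath is (42.162,109.955) → (40.849,112.597) → (38.342,107.580) → (34.608,98.533) → (29.614,89.087) → (23.328,82.871) → (15.717,83.516).

G21
G90
G0 X94.003 Y129.189
M4 S329
G1 X87.801 Y116.239 F3755
G1 X74.851 Y122.441
G1 X81.053 Y135.391
G1 X94.003 Y129.189
M5
G0 X42.162 Y109.955
M4 S329
G1 X40.849 Y112.597 F3755
G1 X38.342 Y107.580
G1 X34.608 Y98.533
G1 X29.614 Y89.087
G1 X23.328 Y82.871
G1 X15.717 Y83.516
M5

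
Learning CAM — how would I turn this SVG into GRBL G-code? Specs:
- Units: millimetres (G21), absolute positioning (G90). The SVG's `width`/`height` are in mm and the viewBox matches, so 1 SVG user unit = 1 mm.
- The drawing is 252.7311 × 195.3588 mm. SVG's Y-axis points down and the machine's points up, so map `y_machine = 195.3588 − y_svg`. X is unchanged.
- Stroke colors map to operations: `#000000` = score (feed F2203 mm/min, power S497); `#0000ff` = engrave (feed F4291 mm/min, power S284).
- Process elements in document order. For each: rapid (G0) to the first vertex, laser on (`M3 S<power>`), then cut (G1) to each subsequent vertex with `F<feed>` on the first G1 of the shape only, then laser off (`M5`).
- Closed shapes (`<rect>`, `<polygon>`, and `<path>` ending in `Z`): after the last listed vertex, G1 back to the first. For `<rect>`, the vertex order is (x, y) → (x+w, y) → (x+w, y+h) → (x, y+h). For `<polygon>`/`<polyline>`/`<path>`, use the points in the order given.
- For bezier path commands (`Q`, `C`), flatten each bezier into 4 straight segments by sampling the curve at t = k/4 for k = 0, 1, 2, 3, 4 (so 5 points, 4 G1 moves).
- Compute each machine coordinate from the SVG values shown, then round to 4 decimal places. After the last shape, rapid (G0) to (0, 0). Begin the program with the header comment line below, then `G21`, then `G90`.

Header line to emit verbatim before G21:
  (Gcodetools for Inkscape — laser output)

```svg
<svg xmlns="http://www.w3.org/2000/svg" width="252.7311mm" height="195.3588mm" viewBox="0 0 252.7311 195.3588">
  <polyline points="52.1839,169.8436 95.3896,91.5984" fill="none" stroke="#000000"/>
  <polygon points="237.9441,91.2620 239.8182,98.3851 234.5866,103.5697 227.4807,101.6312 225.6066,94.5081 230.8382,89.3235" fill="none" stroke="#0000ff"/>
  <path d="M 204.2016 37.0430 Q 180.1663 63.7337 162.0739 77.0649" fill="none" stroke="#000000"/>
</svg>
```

Since the viewBox matches the mm dimensions, user units are millimetres directly. The only transform is the Y-flip y_m = 195.3588 − y_svg.

Shape 1 is a line segment drawn with `<polyline>`. Its stroke #000000 means score at S497, F2203. After flipping Y the toolpath is (52.1839,25.5152) → (95.3896,103.7604).

Shape 2 is a regular polygon drawn with `<polygon>`. Its stroke #0000ff means engrave at S284, F4291. After flipping Y the toolpath is (237.9441,104.0968) → (239.8182,96.9737) → (234.5866,91.7891) → (227.4807,93.7276) → (225.6066,100.8507) → (230.8382,106.0353) → (237.9441,104.0968), returning to the start.

Shape 3 is a quadratic bezier drawn with `<path>`. Its stroke #000000 means score at S497, F2203. After flipping Y the toolpath is (204.2016,158.3158) → (192.5554,145.8054) → (181.6520,134.9650) → (171.4915,125.7945) → (162.0739,118.2939).

(Gcodetools for Inkscape — laser output)
G21
G90
G0 X52.1839 Y25.5152
M3 S497
G1 X95.3896 Y103.7604 F2203
M5
G0 X237.9441 Y104.0968
M3 S284
G1 X239.8182 Y96.9737 F4291
G1 X234.5866 Y91.7891
G1 X227.4807 Y93.7276
G1 X225.6066 Y100.8507
G1 X230.8382 Y106.0353
G1 X237.9441 Y104.0968
M5
G0 X204.2016 Y158.3158
M3 S497
G1 X192.5554 Y145.8054 F2203
G1 X181.6520 Y134.9650
G1 X171.4915 Y125.7945
G1 X162.0739 Y118.2939
M5
G0 X0.0000 Y0.0000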